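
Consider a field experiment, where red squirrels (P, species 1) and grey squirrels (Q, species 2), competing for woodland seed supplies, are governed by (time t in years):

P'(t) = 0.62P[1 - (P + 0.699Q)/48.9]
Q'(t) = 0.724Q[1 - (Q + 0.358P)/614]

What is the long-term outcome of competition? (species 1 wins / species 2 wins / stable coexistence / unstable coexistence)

species 2 excludes species 1

Compare the nullcline intercepts: K1/α12 = 48.9/0.699 = 70 < K2 = 614; K2/α21 = 614/0.358 = 1720 > K1 = 48.9.
Since the inequalities point opposite ways, species 2 can invade but species 1 cannot.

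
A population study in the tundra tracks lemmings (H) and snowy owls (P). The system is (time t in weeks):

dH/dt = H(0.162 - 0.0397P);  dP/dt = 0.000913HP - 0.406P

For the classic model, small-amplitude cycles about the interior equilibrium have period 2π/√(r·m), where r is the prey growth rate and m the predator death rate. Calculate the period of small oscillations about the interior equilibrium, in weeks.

Here r = 0.162 and m = 0.406, so r·m = 0.0658.
ω = √0.0658 = 0.256 per week, hence T = 2π/ω ≈ 24.5 weeks.

T ≈ 24.5 weeks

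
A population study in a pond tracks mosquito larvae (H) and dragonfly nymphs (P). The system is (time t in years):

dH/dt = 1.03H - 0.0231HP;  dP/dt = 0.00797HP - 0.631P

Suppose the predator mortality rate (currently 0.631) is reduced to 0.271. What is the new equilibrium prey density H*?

H* ≈ 34

At the interior fixed point, setting dP/dt = 0 with P > 0 fixes H* = (predator death rate)/(HP coefficient) — independent of the other coefficients.
With the change, H* = 0.271/0.00797 = 34; it falls from 79.2.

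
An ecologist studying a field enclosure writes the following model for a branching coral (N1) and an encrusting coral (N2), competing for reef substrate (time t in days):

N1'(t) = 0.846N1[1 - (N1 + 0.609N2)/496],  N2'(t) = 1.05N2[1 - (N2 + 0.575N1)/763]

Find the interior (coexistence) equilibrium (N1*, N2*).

Setting both brackets to zero gives the nullclines N1 + 0.609N2 = 496 and 0.575N1 + N2 = 763.
Substituting N2 = 763 - 0.575N1 into the first: N1(1 - 0.609·0.575) = 496 - 0.609·763.
So N1* = 31.3/0.65 = 48.2, and then N2* = 763 - 0.575·48.2 = 735.

N1* ≈ 48.2, N2* ≈ 735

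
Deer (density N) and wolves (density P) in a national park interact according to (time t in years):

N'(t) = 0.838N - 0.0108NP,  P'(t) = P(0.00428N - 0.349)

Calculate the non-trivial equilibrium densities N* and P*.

Set dP/dt = 0 with P > 0: 0.00428N - 0.349 = 0, so N* = 0.349/0.00428 = 81.5.
Set dN/dt = 0 with N > 0: 0.838 - 0.0108P = 0, so P* = 0.838/0.0108 = 77.6.

N* ≈ 81.5, P* ≈ 77.6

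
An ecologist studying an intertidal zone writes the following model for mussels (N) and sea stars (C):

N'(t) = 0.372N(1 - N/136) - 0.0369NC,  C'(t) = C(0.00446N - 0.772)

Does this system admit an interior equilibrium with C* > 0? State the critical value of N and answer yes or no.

Threshold N = 173; K < 173, so no, the predator goes extinct.

The predator equation gives dC/dt > 0 only when N > 0.772/0.00446 = 173.
Without the predator, N → K = 136. Since 136 < 173, the predator cannot invade.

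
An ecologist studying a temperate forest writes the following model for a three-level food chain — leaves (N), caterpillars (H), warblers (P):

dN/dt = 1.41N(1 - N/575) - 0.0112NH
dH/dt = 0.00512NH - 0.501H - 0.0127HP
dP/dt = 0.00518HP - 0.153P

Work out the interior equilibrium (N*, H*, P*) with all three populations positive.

N* ≈ 440, H* ≈ 29.5, P* ≈ 138

From dP/dt = 0: 0.00518H* = 0.153, so H* = 29.5.
From dN/dt = 0: 1.41(1 - N*/575) = 0.0112·29.5, giving N* = 575·(1 - 0.235) = 440.
From dH/dt = 0: 0.00512·440 - 0.501 = 0.0127P*, so P* = 1.75/0.0127 = 138.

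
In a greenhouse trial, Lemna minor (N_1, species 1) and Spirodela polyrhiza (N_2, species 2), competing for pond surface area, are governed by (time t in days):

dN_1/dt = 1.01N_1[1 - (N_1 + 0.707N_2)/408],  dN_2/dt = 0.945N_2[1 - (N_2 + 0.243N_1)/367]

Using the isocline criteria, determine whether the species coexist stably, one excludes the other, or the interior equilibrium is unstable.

Compare the nullcline intercepts: K1/α12 = 408/0.707 = 577 > K2 = 367; K2/α21 = 367/0.243 = 1510 > K1 = 408.
Since both inequalities hold, each species can invade when rare, so the interior equilibrium is stable.

stable coexistence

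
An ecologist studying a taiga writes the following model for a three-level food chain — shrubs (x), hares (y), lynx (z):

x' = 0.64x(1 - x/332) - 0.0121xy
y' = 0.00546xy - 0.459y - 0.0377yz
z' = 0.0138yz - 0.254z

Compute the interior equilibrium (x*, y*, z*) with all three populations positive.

From dz/dt = 0: 0.0138y* = 0.254, so y* = 18.4.
From dx/dt = 0: 0.64(1 - x*/332) = 0.0121·18.4, giving x* = 332·(1 - 0.348) = 216.
From dy/dt = 0: 0.00546·216 - 0.459 = 0.0377z*, so z* = 0.723/0.0377 = 19.2.

x* ≈ 216, y* ≈ 18.4, z* ≈ 19.2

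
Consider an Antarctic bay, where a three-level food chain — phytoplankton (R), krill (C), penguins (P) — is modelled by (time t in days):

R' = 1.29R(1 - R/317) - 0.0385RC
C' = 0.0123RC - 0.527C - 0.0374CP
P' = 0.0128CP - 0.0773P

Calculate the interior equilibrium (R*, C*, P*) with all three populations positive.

From dP/dt = 0: 0.0128C* = 0.0773, so C* = 6.04.
From dR/dt = 0: 1.29(1 - R*/317) = 0.0385·6.04, giving R* = 317·(1 - 0.18) = 260.
From dC/dt = 0: 0.0123·260 - 0.527 = 0.0374P*, so P* = 2.67/0.0374 = 71.4.

R* ≈ 260, C* ≈ 6.04, P* ≈ 71.4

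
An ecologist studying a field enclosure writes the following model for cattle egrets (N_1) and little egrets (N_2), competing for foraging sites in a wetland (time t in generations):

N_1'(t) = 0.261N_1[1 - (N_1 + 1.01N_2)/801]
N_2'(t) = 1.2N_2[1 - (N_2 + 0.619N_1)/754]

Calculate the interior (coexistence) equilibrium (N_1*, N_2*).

Setting both brackets to zero gives the nullclines N_1 + 1.01N_2 = 801 and 0.619N_1 + N_2 = 754.
Substituting N_2 = 754 - 0.619N_1 into the first: N_1(1 - 1.01·0.619) = 801 - 1.01·754.
So N_1* = 39.5/0.375 = 105, and then N_2* = 754 - 0.619·105 = 689.

N_1* ≈ 105, N_2* ≈ 689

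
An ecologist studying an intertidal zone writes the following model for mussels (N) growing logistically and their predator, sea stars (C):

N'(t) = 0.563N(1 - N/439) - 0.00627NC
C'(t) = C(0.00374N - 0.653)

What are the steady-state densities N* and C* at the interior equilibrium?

N* ≈ 175, C* ≈ 54.1

From dC/dt = 0 with C > 0: 0.00374N* = 0.653, so N* = 175.
Substitute into dN/dt = 0: 0.563(1 - 175/439) = 0.00627C*.
The bracket is 0.602, giving C* = 0.339/0.00627 = 54.1.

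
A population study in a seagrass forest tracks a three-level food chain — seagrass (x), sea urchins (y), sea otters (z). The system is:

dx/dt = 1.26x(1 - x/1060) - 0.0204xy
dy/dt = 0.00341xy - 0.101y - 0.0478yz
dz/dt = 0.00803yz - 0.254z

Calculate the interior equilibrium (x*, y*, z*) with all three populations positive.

x* ≈ 517, y* ≈ 31.6, z* ≈ 34.8

From dz/dt = 0: 0.00803y* = 0.254, so y* = 31.6.
From dx/dt = 0: 1.26(1 - x*/1060) = 0.0204·31.6, giving x* = 1060·(1 - 0.512) = 517.
From dy/dt = 0: 0.00341·517 - 0.101 = 0.0478z*, so z* = 1.66/0.0478 = 34.8.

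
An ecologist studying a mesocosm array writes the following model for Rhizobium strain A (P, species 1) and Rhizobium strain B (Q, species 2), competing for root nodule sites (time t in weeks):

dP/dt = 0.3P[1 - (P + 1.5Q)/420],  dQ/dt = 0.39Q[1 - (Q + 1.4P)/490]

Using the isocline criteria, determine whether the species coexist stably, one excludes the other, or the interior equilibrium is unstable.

Compare the nullcline intercepts: K1/α12 = 420/1.5 = 280 < K2 = 490; K2/α21 = 490/1.4 = 350 < K1 = 420.
Since both are reversed, neither can invade when rare; the interior point is a saddle.

unstable coexistence (outcome depends on initial conditions)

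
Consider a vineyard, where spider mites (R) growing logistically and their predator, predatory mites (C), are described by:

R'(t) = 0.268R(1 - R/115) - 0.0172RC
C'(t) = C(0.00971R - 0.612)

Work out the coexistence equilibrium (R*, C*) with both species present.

R* ≈ 63, C* ≈ 7.04

From dC/dt = 0 with C > 0: 0.00971R* = 0.612, so R* = 63.
Substitute into dR/dt = 0: 0.268(1 - 63/115) = 0.0172C*.
The bracket is 0.452, giving C* = 0.121/0.0172 = 7.04.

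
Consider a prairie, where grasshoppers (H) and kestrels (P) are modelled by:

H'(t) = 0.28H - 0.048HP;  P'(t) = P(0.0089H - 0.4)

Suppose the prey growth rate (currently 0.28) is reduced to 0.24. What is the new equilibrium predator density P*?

P* ≈ 5

At the interior fixed point, setting dH/dt = 0 with H > 0 fixes P* = (prey growth rate)/(HP coefficient) — independent of the other coefficients.
With the change, P* = 0.24/0.048 = 5; it falls from 5.83.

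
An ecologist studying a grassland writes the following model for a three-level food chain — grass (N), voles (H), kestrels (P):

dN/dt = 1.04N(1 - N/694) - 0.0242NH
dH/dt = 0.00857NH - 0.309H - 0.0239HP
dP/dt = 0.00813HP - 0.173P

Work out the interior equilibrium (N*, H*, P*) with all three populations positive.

From dP/dt = 0: 0.00813H* = 0.173, so H* = 21.3.
From dN/dt = 0: 1.04(1 - N*/694) = 0.0242·21.3, giving N* = 694·(1 - 0.495) = 350.
From dH/dt = 0: 0.00857·350 - 0.309 = 0.0239P*, so P* = 2.69/0.0239 = 113.

N* ≈ 350, H* ≈ 21.3, P* ≈ 113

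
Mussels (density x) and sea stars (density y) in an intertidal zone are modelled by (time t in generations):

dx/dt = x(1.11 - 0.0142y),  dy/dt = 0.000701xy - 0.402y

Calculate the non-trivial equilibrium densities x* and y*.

x* ≈ 573, y* ≈ 78.2

Set dy/dt = 0 with y > 0: 0.000701x - 0.402 = 0, so x* = 0.402/0.000701 = 573.
Set dx/dt = 0 with x > 0: 1.11 - 0.0142y = 0, so y* = 1.11/0.0142 = 78.2.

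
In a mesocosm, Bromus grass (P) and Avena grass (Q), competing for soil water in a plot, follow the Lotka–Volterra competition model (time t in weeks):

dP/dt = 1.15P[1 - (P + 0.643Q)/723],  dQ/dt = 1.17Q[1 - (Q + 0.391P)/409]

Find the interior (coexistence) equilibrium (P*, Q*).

P* ≈ 615, Q* ≈ 169

Setting both brackets to zero gives the nullclines P + 0.643Q = 723 and 0.391P + Q = 409.
Substituting Q = 409 - 0.391P into the first: P(1 - 0.643·0.391) = 723 - 0.643·409.
So P* = 460/0.749 = 615, and then Q* = 409 - 0.391·615 = 169.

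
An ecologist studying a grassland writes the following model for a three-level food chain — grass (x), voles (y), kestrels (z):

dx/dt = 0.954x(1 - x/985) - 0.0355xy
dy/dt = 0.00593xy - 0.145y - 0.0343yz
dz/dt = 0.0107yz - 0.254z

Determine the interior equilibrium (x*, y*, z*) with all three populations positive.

x* ≈ 115, y* ≈ 23.7, z* ≈ 15.6

From dz/dt = 0: 0.0107y* = 0.254, so y* = 23.7.
From dx/dt = 0: 0.954(1 - x*/985) = 0.0355·23.7, giving x* = 985·(1 - 0.883) = 115.
From dy/dt = 0: 0.00593·115 - 0.145 = 0.0343z*, so z* = 0.536/0.0343 = 15.6.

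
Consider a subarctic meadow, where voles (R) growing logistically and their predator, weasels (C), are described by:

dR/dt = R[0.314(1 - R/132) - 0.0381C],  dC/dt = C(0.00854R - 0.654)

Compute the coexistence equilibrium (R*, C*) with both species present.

R* ≈ 76.6, C* ≈ 3.46

From dC/dt = 0 with C > 0: 0.00854R* = 0.654, so R* = 76.6.
Substitute into dR/dt = 0: 0.314(1 - 76.6/132) = 0.0381C*.
The bracket is 0.42, giving C* = 0.132/0.0381 = 3.46.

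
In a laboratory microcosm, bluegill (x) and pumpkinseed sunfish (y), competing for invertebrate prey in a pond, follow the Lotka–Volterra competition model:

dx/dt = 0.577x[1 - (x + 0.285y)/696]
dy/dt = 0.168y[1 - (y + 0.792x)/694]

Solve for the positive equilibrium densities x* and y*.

Setting both brackets to zero gives the nullclines x + 0.285y = 696 and 0.792x + y = 694.
Substituting y = 694 - 0.792x into the first: x(1 - 0.285·0.792) = 696 - 0.285·694.
So x* = 498/0.774 = 643, and then y* = 694 - 0.792·643 = 184.

x* ≈ 643, y* ≈ 184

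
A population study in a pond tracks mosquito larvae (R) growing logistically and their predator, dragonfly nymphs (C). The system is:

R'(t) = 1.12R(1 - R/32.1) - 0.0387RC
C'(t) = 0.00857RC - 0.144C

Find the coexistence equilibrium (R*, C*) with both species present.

From dC/dt = 0 with C > 0: 0.00857R* = 0.144, so R* = 16.8.
Substitute into dR/dt = 0: 1.12(1 - 16.8/32.1) = 0.0387C*.
The bracket is 0.477, giving C* = 0.534/0.0387 = 13.8.

R* ≈ 16.8, C* ≈ 13.8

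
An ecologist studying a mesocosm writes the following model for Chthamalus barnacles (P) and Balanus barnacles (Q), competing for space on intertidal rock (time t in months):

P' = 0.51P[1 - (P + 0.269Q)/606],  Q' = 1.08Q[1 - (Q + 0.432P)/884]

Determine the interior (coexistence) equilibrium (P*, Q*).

Setting both brackets to zero gives the nullclines P + 0.269Q = 606 and 0.432P + Q = 884.
Substituting Q = 884 - 0.432P into the first: P(1 - 0.269·0.432) = 606 - 0.269·884.
So P* = 368/0.884 = 417, and then Q* = 884 - 0.432·417 = 704.

P* ≈ 417, Q* ≈ 704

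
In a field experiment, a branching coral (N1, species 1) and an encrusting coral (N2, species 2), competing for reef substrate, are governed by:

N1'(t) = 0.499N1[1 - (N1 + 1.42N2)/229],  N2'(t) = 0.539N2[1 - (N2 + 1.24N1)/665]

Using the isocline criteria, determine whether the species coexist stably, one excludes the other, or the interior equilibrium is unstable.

species 2 excludes species 1

Compare the nullcline intercepts: K1/α12 = 229/1.42 = 161 < K2 = 665; K2/α21 = 665/1.24 = 536 > K1 = 229.
Since the inequalities point opposite ways, species 2 can invade but species 1 cannot.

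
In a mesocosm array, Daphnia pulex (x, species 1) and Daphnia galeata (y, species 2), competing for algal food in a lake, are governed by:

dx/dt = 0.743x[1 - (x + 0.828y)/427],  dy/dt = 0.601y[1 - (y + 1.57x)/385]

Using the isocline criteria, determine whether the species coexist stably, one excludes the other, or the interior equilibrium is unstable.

Compare the nullcline intercepts: K1/α12 = 427/0.828 = 516 > K2 = 385; K2/α21 = 385/1.57 = 245 < K1 = 427.
Since the inequalities point opposite ways, species 1 can invade but species 2 cannot.

species 1 excludes species 2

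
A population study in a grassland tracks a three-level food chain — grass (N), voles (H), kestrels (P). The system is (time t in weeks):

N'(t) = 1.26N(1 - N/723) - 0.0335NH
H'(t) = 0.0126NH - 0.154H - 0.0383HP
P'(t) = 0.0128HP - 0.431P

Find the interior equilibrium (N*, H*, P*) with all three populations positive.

From dP/dt = 0: 0.0128H* = 0.431, so H* = 33.7.
From dN/dt = 0: 1.26(1 - N*/723) = 0.0335·33.7, giving N* = 723·(1 - 0.895) = 75.7.
From dH/dt = 0: 0.0126·75.7 - 0.154 = 0.0383P*, so P* = 0.8/0.0383 = 20.9.

N* ≈ 75.7, H* ≈ 33.7, P* ≈ 20.9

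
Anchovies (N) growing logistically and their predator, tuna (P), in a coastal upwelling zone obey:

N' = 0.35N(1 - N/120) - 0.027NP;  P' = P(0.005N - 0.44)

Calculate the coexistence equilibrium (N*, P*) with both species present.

From dP/dt = 0 with P > 0: 0.005N* = 0.44, so N* = 88.
Substitute into dN/dt = 0: 0.35(1 - 88/120) = 0.027P*.
The bracket is 0.267, giving P* = 0.0933/0.027 = 3.46.

N* ≈ 88, P* ≈ 3.46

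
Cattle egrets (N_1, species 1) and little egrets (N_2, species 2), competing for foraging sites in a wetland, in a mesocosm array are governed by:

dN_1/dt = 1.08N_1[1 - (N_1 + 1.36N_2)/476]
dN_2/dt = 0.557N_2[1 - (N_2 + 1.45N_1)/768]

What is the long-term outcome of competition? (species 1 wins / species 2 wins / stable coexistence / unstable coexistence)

species 2 excludes species 1

Compare the nullcline intercepts: K1/α12 = 476/1.36 = 350 < K2 = 768; K2/α21 = 768/1.45 = 530 > K1 = 476.
Since the inequalities point opposite ways, species 2 can invade but species 1 cannot.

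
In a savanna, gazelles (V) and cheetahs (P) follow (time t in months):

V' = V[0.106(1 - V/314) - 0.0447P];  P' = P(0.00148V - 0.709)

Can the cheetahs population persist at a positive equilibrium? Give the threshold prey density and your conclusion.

The predator equation gives dP/dt > 0 only when V > 0.709/0.00148 = 479.
Without the predator, V → K = 314. Since 314 < 479, the predator cannot invade.

Threshold V = 479; K < 479, so no, the predator goes extinct.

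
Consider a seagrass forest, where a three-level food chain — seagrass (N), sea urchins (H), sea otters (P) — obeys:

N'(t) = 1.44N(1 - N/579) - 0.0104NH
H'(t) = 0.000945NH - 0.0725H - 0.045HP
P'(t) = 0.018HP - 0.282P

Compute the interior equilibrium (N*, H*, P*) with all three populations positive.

From dP/dt = 0: 0.018H* = 0.282, so H* = 15.7.
From dN/dt = 0: 1.44(1 - N*/579) = 0.0104·15.7, giving N* = 579·(1 - 0.113) = 513.
From dH/dt = 0: 0.000945·513 - 0.0725 = 0.045P*, so P* = 0.413/0.045 = 9.17.

N* ≈ 513, H* ≈ 15.7, P* ≈ 9.17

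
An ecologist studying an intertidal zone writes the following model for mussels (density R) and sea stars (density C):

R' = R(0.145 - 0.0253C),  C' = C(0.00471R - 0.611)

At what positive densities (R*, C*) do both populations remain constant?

Set dC/dt = 0 with C > 0: 0.00471R - 0.611 = 0, so R* = 0.611/0.00471 = 130.
Set dR/dt = 0 with R > 0: 0.145 - 0.0253C = 0, so C* = 0.145/0.0253 = 5.73.

R* ≈ 130, C* ≈ 5.73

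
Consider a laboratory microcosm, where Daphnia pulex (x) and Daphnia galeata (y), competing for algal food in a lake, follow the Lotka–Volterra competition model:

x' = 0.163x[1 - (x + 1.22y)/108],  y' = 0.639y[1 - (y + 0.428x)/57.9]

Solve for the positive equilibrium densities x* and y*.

Setting both brackets to zero gives the nullclines x + 1.22y = 108 and 0.428x + y = 57.9.
Substituting y = 57.9 - 0.428x into the first: x(1 - 1.22·0.428) = 108 - 1.22·57.9.
So x* = 37.4/0.478 = 78.2, and then y* = 57.9 - 0.428·78.2 = 24.4.

x* ≈ 78.2, y* ≈ 24.4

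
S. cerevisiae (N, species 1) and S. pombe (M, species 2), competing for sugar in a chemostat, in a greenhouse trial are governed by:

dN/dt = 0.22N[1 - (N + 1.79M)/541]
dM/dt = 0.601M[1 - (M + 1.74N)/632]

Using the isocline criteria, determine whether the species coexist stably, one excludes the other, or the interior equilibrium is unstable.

unstable coexistence (outcome depends on initial conditions)

Compare the nullcline intercepts: K1/α12 = 541/1.79 = 302 < K2 = 632; K2/α21 = 632/1.74 = 363 < K1 = 541.
Since both are reversed, neither can invade when rare; the interior point is a saddle.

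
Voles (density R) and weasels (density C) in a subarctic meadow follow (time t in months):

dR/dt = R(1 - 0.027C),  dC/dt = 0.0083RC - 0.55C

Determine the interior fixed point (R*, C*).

R* ≈ 66.3, C* ≈ 37

Set dC/dt = 0 with C > 0: 0.0083R - 0.55 = 0, so R* = 0.55/0.0083 = 66.3.
Set dR/dt = 0 with R > 0: 1 - 0.027C = 0, so C* = 1/0.027 = 37.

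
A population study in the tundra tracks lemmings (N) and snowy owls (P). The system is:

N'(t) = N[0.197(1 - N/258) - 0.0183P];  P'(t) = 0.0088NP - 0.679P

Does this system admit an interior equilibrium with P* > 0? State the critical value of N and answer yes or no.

The predator equation gives dP/dt > 0 only when N > 0.679/0.0088 = 77.2.
Without the predator, N → K = 258. Since 258 > 77.2, the predator can invade and persist.

Threshold N = 77.2; K > 77.2, so yes, the predator persists.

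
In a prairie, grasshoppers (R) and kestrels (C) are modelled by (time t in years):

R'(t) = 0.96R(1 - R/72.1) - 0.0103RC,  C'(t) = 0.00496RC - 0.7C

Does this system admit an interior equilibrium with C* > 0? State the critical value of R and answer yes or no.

Threshold R = 141; K < 141, so no, the predator goes extinct.

The predator equation gives dC/dt > 0 only when R > 0.7/0.00496 = 141.
Without the predator, R → K = 72.1. Since 72.1 < 141, the predator cannot invade.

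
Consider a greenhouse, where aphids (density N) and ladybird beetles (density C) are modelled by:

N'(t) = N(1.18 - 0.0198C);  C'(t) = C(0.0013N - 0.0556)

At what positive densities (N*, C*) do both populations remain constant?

Set dC/dt = 0 with C > 0: 0.0013N - 0.0556 = 0, so N* = 0.0556/0.0013 = 42.8.
Set dN/dt = 0 with N > 0: 1.18 - 0.0198C = 0, so C* = 1.18/0.0198 = 59.6.

N* ≈ 42.8, C* ≈ 59.6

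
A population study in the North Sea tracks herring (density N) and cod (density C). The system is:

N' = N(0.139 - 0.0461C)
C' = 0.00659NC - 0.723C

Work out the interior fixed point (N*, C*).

N* ≈ 110, C* ≈ 3.02

Set dC/dt = 0 with C > 0: 0.00659N - 0.723 = 0, so N* = 0.723/0.00659 = 110.
Set dN/dt = 0 with N > 0: 0.139 - 0.0461C = 0, so C* = 0.139/0.0461 = 3.02.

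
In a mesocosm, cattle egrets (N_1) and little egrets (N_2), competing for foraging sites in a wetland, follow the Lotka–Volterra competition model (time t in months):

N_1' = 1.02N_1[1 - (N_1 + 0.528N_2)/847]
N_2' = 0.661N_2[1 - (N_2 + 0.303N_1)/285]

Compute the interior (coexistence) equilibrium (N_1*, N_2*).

Setting both brackets to zero gives the nullclines N_1 + 0.528N_2 = 847 and 0.303N_1 + N_2 = 285.
Substituting N_2 = 285 - 0.303N_1 into the first: N_1(1 - 0.528·0.303) = 847 - 0.528·285.
So N_1* = 697/0.84 = 829, and then N_2* = 285 - 0.303·829 = 33.8.

N_1* ≈ 829, N_2* ≈ 33.8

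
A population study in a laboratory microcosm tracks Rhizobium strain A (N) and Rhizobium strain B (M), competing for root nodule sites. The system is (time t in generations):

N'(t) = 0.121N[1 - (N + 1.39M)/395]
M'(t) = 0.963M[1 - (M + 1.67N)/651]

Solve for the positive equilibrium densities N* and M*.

N* ≈ 386, M* ≈ 6.55

Setting both brackets to zero gives the nullclines N + 1.39M = 395 and 1.67N + M = 651.
Substituting M = 651 - 1.67N into the first: N(1 - 1.39·1.67) = 395 - 1.39·651.
So N* = -510/-1.32 = 386, and then M* = 651 - 1.67·386 = 6.55.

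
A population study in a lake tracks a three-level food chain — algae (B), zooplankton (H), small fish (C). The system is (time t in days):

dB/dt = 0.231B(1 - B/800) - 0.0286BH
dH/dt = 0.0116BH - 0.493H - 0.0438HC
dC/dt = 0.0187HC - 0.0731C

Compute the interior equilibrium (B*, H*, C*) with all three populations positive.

B* ≈ 413, H* ≈ 3.91, C* ≈ 98.1

From dC/dt = 0: 0.0187H* = 0.0731, so H* = 3.91.
From dB/dt = 0: 0.231(1 - B*/800) = 0.0286·3.91, giving B* = 800·(1 - 0.484) = 413.
From dH/dt = 0: 0.0116·413 - 0.493 = 0.0438C*, so C* = 4.3/0.0438 = 98.1.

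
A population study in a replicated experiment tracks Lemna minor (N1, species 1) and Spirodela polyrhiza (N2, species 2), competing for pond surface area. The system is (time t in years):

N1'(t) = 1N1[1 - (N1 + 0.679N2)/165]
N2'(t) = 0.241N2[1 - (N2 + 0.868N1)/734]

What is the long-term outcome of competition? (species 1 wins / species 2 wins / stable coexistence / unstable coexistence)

Compare the nullcline intercepts: K1/α12 = 165/0.679 = 243 < K2 = 734; K2/α21 = 734/0.868 = 846 > K1 = 165.
Since the inequalities point opposite ways, species 2 can invade but species 1 cannot.

species 2 excludes species 1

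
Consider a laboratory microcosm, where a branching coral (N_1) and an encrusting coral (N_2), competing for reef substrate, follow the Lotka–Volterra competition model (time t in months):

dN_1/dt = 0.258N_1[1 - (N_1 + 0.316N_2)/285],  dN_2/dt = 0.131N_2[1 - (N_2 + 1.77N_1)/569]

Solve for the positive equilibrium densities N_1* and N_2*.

Setting both brackets to zero gives the nullclines N_1 + 0.316N_2 = 285 and 1.77N_1 + N_2 = 569.
Substituting N_2 = 569 - 1.77N_1 into the first: N_1(1 - 0.316·1.77) = 285 - 0.316·569.
So N_1* = 105/0.441 = 239, and then N_2* = 569 - 1.77·239 = 146.

N_1* ≈ 239, N_2* ≈ 146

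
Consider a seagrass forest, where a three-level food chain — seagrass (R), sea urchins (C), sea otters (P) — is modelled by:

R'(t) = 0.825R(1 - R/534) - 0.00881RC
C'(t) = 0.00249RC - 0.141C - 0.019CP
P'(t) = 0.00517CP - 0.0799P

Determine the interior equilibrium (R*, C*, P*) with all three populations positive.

From dP/dt = 0: 0.00517C* = 0.0799, so C* = 15.5.
From dR/dt = 0: 0.825(1 - R*/534) = 0.00881·15.5, giving R* = 534·(1 - 0.165) = 446.
From dC/dt = 0: 0.00249·446 - 0.141 = 0.019P*, so P* = 0.969/0.019 = 51.

R* ≈ 446, C* ≈ 15.5, P* ≈ 51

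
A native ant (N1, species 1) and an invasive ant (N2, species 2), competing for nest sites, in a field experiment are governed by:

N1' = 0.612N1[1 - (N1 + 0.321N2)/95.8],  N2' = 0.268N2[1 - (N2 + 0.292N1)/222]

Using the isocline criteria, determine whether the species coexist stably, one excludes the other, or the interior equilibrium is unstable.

Compare the nullcline intercepts: K1/α12 = 95.8/0.321 = 298 > K2 = 222; K2/α21 = 222/0.292 = 760 > K1 = 95.8.
Since both inequalities hold, each species can invade when rare, so the interior equilibrium is stable.

stable coexistence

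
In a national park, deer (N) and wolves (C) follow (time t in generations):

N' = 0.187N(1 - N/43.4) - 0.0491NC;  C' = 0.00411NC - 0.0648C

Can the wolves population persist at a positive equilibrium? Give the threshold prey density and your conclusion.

The predator equation gives dC/dt > 0 only when N > 0.0648/0.00411 = 15.8.
Without the predator, N → K = 43.4. Since 43.4 > 15.8, the predator can invade and persist.

Threshold N = 15.8; K > 15.8, so yes, the predator persists.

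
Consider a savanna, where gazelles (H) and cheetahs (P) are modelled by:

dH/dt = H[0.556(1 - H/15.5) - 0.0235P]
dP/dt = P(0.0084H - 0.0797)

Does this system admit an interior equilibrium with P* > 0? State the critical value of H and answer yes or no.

Threshold H = 9.49; K > 9.49, so yes, the predator persists.

The predator equation gives dP/dt > 0 only when H > 0.0797/0.0084 = 9.49.
Without the predator, H → K = 15.5. Since 15.5 > 9.49, the predator can invade and persist.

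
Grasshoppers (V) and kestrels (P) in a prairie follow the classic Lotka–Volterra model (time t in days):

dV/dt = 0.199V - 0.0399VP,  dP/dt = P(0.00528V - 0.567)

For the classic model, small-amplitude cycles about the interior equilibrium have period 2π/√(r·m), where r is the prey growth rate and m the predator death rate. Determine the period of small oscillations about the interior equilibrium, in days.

Here r = 0.199 and m = 0.567, so r·m = 0.113.
ω = √0.113 = 0.336 per day, hence T = 2π/ω ≈ 18.7 days.

T ≈ 18.7 days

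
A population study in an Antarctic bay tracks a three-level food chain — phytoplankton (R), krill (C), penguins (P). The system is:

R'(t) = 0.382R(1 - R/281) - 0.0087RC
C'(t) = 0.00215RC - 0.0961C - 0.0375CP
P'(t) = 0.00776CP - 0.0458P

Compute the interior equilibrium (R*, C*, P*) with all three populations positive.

R* ≈ 243, C* ≈ 5.9, P* ≈ 11.4

From dP/dt = 0: 0.00776C* = 0.0458, so C* = 5.9.
From dR/dt = 0: 0.382(1 - R*/281) = 0.0087·5.9, giving R* = 281·(1 - 0.134) = 243.
From dC/dt = 0: 0.00215·243 - 0.0961 = 0.0375P*, so P* = 0.427/0.0375 = 11.4.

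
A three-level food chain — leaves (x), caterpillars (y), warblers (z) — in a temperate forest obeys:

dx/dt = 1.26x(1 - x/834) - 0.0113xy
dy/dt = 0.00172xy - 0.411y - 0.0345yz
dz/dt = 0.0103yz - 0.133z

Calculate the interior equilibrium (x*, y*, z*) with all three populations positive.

x* ≈ 737, y* ≈ 12.9, z* ≈ 24.9

From dz/dt = 0: 0.0103y* = 0.133, so y* = 12.9.
From dx/dt = 0: 1.26(1 - x*/834) = 0.0113·12.9, giving x* = 834·(1 - 0.116) = 737.
From dy/dt = 0: 0.00172·737 - 0.411 = 0.0345z*, so z* = 0.857/0.0345 = 24.9.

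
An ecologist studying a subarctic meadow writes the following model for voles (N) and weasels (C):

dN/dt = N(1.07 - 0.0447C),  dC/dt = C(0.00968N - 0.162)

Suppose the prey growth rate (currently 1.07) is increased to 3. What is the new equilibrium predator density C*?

C* ≈ 67.1

At the interior fixed point, setting dN/dt = 0 with N > 0 fixes C* = (prey growth rate)/(NC coefficient) — independent of the other coefficients.
With the change, C* = 3/0.0447 = 67.1; it rises from 23.9.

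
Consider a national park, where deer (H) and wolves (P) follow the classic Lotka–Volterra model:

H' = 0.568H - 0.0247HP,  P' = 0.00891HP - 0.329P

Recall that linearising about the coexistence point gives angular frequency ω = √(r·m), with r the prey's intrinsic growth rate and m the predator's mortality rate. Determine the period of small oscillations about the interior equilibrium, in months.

Here r = 0.568 and m = 0.329, so r·m = 0.187.
ω = √0.187 = 0.432 per month, hence T = 2π/ω ≈ 14.5 months.

T ≈ 14.5 months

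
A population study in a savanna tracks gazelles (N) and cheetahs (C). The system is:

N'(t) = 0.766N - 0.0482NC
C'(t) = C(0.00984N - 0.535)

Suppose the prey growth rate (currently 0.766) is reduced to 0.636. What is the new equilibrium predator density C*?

C* ≈ 13.2

At the interior fixed point, setting dN/dt = 0 with N > 0 fixes C* = (prey growth rate)/(NC coefficient) — independent of the other coefficients.
With the change, C* = 0.636/0.0482 = 13.2; it falls from 15.9.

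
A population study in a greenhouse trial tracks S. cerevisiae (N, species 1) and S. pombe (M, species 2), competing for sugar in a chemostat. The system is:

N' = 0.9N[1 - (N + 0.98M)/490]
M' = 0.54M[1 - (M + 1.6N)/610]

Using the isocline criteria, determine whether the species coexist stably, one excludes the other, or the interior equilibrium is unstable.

Compare the nullcline intercepts: K1/α12 = 490/0.98 = 500 < K2 = 610; K2/α21 = 610/1.6 = 381 < K1 = 490.
Since both are reversed, neither can invade when rare; the interior point is a saddle.

unstable coexistence (outcome depends on initial conditions)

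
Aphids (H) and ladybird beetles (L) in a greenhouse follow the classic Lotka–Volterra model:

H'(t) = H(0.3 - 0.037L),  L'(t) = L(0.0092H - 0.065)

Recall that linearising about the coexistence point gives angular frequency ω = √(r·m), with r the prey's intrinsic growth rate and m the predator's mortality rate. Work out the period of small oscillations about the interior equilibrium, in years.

T ≈ 45 years

Here r = 0.3 and m = 0.065, so r·m = 0.0195.
ω = √0.0195 = 0.14 per year, hence T = 2π/ω ≈ 45 years.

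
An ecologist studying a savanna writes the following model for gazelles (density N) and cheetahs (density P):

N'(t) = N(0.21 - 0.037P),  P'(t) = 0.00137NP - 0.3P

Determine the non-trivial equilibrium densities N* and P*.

Set dP/dt = 0 with P > 0: 0.00137N - 0.3 = 0, so N* = 0.3/0.00137 = 219.
Set dN/dt = 0 with N > 0: 0.21 - 0.037P = 0, so P* = 0.21/0.037 = 5.68.

N* ≈ 219, P* ≈ 5.68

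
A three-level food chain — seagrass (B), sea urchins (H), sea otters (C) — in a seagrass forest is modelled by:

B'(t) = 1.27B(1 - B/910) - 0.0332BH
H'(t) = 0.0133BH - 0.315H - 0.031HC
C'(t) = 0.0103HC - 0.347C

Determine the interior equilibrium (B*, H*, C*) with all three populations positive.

From dC/dt = 0: 0.0103H* = 0.347, so H* = 33.7.
From dB/dt = 0: 1.27(1 - B*/910) = 0.0332·33.7, giving B* = 910·(1 - 0.881) = 109.
From dH/dt = 0: 0.0133·109 - 0.315 = 0.031C*, so C* = 1.13/0.031 = 36.4.

B* ≈ 109, H* ≈ 33.7, C* ≈ 36.4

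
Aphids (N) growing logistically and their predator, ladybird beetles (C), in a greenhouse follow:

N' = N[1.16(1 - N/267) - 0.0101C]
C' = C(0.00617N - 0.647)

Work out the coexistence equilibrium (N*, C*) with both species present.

N* ≈ 105, C* ≈ 69.7

From dC/dt = 0 with C > 0: 0.00617N* = 0.647, so N* = 105.
Substitute into dN/dt = 0: 1.16(1 - 105/267) = 0.0101C*.
The bracket is 0.607, giving C* = 0.704/0.0101 = 69.7.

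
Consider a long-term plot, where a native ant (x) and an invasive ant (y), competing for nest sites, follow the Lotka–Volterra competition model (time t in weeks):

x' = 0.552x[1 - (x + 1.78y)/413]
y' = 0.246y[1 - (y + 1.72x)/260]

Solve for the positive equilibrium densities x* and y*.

Setting both brackets to zero gives the nullclines x + 1.78y = 413 and 1.72x + y = 260.
Substituting y = 260 - 1.72x into the first: x(1 - 1.78·1.72) = 413 - 1.78·260.
So x* = -49.8/-2.06 = 24.2, and then y* = 260 - 1.72·24.2 = 218.

x* ≈ 24.2, y* ≈ 218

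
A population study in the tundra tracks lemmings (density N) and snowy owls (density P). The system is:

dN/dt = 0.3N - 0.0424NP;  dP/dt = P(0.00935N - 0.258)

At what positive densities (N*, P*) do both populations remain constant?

N* ≈ 27.6, P* ≈ 7.08

Set dP/dt = 0 with P > 0: 0.00935N - 0.258 = 0, so N* = 0.258/0.00935 = 27.6.
Set dN/dt = 0 with N > 0: 0.3 - 0.0424P = 0, so P* = 0.3/0.0424 = 7.08.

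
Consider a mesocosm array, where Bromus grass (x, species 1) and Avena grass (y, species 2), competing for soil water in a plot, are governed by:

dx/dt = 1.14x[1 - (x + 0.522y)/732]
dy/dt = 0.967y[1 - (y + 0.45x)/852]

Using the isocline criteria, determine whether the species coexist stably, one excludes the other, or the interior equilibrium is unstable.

Compare the nullcline intercepts: K1/α12 = 732/0.522 = 1400 > K2 = 852; K2/α21 = 852/0.45 = 1890 > K1 = 732.
Since both inequalities hold, each species can invade when rare, so the interior equilibrium is stable.

stable coexistence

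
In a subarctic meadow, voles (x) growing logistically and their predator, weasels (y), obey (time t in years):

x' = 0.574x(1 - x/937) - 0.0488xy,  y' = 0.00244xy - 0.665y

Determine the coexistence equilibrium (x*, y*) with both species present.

From dy/dt = 0 with y > 0: 0.00244x* = 0.665, so x* = 273.
Substitute into dx/dt = 0: 0.574(1 - 273/937) = 0.0488y*.
The bracket is 0.709, giving y* = 0.407/0.0488 = 8.34.

x* ≈ 273, y* ≈ 8.34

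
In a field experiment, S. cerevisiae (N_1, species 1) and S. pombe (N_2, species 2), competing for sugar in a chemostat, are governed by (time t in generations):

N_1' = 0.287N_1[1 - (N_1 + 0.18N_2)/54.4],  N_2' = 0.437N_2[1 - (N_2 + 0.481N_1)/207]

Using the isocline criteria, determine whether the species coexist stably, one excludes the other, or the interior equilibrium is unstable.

stable coexistence

Compare the nullcline intercepts: K1/α12 = 54.4/0.18 = 302 > K2 = 207; K2/α21 = 207/0.481 = 430 > K1 = 54.4.
Since both inequalities hold, each species can invade when rare, so the interior equilibrium is stable.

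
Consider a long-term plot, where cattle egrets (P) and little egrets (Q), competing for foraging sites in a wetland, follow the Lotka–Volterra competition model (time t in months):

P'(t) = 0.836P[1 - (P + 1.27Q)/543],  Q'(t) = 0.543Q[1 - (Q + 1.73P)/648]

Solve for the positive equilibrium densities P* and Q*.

P* ≈ 234, Q* ≈ 243

Setting both brackets to zero gives the nullclines P + 1.27Q = 543 and 1.73P + Q = 648.
Substituting Q = 648 - 1.73P into the first: P(1 - 1.27·1.73) = 543 - 1.27·648.
So P* = -280/-1.2 = 234, and then Q* = 648 - 1.73·234 = 243.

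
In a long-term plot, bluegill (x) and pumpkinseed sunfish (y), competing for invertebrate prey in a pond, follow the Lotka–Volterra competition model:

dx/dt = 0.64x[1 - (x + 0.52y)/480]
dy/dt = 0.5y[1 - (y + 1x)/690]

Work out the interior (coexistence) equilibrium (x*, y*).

Setting both brackets to zero gives the nullclines x + 0.52y = 480 and 1x + y = 690.
Substituting y = 690 - 1x into the first: x(1 - 0.52·1) = 480 - 0.52·690.
So x* = 121/0.48 = 252, and then y* = 690 - 1·252 = 438.

x* ≈ 252, y* ≈ 438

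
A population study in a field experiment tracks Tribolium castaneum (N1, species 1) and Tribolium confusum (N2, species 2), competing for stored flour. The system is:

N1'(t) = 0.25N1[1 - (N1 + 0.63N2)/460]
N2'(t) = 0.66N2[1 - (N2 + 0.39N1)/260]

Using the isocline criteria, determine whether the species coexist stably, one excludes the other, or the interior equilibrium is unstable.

stable coexistence

Compare the nullcline intercepts: K1/α12 = 460/0.63 = 730 > K2 = 260; K2/α21 = 260/0.39 = 667 > K1 = 460.
Since both inequalities hold, each species can invade when rare, so the interior equilibrium is stable.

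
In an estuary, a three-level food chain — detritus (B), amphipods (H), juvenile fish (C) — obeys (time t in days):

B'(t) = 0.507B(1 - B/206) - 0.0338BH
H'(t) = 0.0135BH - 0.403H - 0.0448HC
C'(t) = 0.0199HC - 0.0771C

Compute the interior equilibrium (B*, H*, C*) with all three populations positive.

From dC/dt = 0: 0.0199H* = 0.0771, so H* = 3.87.
From dB/dt = 0: 0.507(1 - B*/206) = 0.0338·3.87, giving B* = 206·(1 - 0.258) = 153.
From dH/dt = 0: 0.0135·153 - 0.403 = 0.0448C*, so C* = 1.66/0.0448 = 37.

B* ≈ 153, H* ≈ 3.87, C* ≈ 37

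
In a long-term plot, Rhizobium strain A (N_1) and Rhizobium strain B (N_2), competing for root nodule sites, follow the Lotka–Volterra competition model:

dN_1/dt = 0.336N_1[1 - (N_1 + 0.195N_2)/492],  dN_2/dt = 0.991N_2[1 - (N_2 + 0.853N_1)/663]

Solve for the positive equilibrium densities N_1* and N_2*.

Setting both brackets to zero gives the nullclines N_1 + 0.195N_2 = 492 and 0.853N_1 + N_2 = 663.
Substituting N_2 = 663 - 0.853N_1 into the first: N_1(1 - 0.195·0.853) = 492 - 0.195·663.
So N_1* = 363/0.834 = 435, and then N_2* = 663 - 0.853·435 = 292.

N_1* ≈ 435, N_2* ≈ 292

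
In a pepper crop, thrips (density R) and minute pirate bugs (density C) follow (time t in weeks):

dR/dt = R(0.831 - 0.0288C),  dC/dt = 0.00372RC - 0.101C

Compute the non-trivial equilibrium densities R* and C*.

Set dC/dt = 0 with C > 0: 0.00372R - 0.101 = 0, so R* = 0.101/0.00372 = 27.2.
Set dR/dt = 0 with R > 0: 0.831 - 0.0288C = 0, so C* = 0.831/0.0288 = 28.9.

R* ≈ 27.2, C* ≈ 28.9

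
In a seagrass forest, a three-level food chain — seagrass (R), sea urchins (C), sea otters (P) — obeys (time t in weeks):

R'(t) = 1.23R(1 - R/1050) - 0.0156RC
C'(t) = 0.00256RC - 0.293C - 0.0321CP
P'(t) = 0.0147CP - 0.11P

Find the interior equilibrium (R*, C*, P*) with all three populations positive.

R* ≈ 950, C* ≈ 7.48, P* ≈ 66.7

From dP/dt = 0: 0.0147C* = 0.11, so C* = 7.48.
From dR/dt = 0: 1.23(1 - R*/1050) = 0.0156·7.48, giving R* = 1050·(1 - 0.0949) = 950.
From dC/dt = 0: 0.00256·950 - 0.293 = 0.0321P*, so P* = 2.14/0.0321 = 66.7.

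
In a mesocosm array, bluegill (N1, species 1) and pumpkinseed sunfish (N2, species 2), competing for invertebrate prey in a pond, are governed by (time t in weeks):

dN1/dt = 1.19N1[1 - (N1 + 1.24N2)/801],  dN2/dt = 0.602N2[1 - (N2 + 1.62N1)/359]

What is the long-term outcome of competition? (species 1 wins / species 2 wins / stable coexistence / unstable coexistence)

species 1 excludes species 2

Compare the nullcline intercepts: K1/α12 = 801/1.24 = 646 > K2 = 359; K2/α21 = 359/1.62 = 222 < K1 = 801.
Since the inequalities point opposite ways, species 1 can invade but species 2 cannot.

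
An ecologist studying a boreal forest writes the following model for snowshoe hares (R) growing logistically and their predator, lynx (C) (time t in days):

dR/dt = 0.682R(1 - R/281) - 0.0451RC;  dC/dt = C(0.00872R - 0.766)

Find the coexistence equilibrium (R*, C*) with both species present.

R* ≈ 87.8, C* ≈ 10.4

From dC/dt = 0 with C > 0: 0.00872R* = 0.766, so R* = 87.8.
Substitute into dR/dt = 0: 0.682(1 - 87.8/281) = 0.0451C*.
The bracket is 0.687, giving C* = 0.469/0.0451 = 10.4.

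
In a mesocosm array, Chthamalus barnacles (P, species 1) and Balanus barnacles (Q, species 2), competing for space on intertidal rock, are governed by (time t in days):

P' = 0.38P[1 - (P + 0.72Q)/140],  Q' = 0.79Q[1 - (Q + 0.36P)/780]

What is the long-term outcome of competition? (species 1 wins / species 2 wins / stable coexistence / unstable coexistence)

species 2 excludes species 1

Compare the nullcline intercepts: K1/α12 = 140/0.72 = 194 < K2 = 780; K2/α21 = 780/0.36 = 2170 > K1 = 140.
Since the inequalities point opposite ways, species 2 can invade but species 1 cannot.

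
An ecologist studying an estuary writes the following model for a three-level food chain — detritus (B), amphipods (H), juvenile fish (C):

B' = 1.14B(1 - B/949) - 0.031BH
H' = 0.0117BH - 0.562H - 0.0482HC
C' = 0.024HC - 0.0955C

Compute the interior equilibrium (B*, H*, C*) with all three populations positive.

B* ≈ 846, H* ≈ 3.98, C* ≈ 194

From dC/dt = 0: 0.024H* = 0.0955, so H* = 3.98.
From dB/dt = 0: 1.14(1 - B*/949) = 0.031·3.98, giving B* = 949·(1 - 0.108) = 846.
From dH/dt = 0: 0.0117·846 - 0.562 = 0.0482C*, so C* = 9.34/0.0482 = 194.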